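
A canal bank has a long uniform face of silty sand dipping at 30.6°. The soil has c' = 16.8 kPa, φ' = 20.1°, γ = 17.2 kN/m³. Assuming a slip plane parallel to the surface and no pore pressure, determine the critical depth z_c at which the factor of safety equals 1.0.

Setting FS = 1.00 in FS = [c' + γz cos²β tanφ'] / [γz sinβ cosβ] and solving for z:
z = c' / [γ cosβ (FS·sinβ − cosβ·tanφ')]
  = 16.8 / [17.2·cos30.6°·(1.00·sin30.6° − cos30.6°·tan20.1°)]
  = 16.8 / [17.2·0.8607·(1.00·0.5090 − 0.8607·0.3659)]
  = 16.8 / 2.8729 = 5.848 m

z_c = 5.85 m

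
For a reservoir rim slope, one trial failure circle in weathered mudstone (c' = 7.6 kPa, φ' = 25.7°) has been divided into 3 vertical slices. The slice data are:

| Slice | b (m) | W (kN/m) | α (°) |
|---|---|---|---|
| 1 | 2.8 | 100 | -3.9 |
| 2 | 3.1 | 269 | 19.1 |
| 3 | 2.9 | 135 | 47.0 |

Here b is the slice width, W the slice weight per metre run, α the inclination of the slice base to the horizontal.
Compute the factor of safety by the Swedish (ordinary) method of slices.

Ordinary method of slices: FS = Σ[c'·Δl_i + (W_i cosα_i)·tanφ'] / Σ W_i sinα_i, with Δl_i = b_i / cosα_i.
Slice 1: Δl = 2.8/cos(-3.9°) = 2.806 m; N'_1 = 100·cos(-3.9°) = 99.8; c'Δl = 21.33; W sinα = -6.8
Slice 2: Δl = 3.1/cos19.1° = 3.281 m; N'_2 = 269·cos19.1° = 254.2; c'Δl = 24.93; W sinα = 88.0
Slice 3: Δl = 2.9/cos47.0° = 4.252 m; N'_3 = 135·cos47.0° = 92.1; c'Δl = 32.32; W sinα = 98.7
Σc'Δl = 78.6 kN/m; ΣN' = 446.0 kN/m; ΣW sinα = 180.0 kN/m
Resisting = 78.6 + 446.0·tan25.7° = 78.6 + 214.7 = 293.2 kN/m
FS = 293.2 / 180.0 = 1.630

FS = 1.63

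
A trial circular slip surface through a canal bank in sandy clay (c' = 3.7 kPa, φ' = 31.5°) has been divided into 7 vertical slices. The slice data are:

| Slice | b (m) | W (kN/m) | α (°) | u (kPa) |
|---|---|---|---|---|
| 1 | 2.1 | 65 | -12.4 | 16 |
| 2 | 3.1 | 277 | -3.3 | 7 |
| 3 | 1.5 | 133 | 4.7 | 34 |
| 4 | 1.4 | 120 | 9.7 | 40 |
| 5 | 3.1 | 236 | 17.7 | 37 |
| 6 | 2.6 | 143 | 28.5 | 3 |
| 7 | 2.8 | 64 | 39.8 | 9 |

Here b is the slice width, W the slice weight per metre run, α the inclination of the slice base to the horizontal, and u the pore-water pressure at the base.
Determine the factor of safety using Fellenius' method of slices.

FS = 2.60

Ordinary method of slices: FS = Σ[c'·Δl_i + (W_i cosα_i − u_i·Δl_i)·tanφ'] / Σ W_i sinα_i, with Δl_i = b_i / cosα_i.
Slice 1: Δl = 2.1/cos(-12.4°) = 2.150 m; N'_1 = 65·cos(-12.4°) − 16·2.150 = 29.1; c'Δl = 7.96; W sinα = -14.0
Slice 2: Δl = 3.1/cos(-3.3°) = 3.105 m; N'_2 = 277·cos(-3.3°) − 7·3.105 = 254.8; c'Δl = 11.49; W sinα = -15.9
Slice 3: Δl = 1.5/cos4.7° = 1.505 m; N'_3 = 133·cos4.7° − 34·1.505 = 81.4; c'Δl = 5.57; W sinα = 10.9
Slice 4: Δl = 1.4/cos9.7° = 1.420 m; N'_4 = 120·cos9.7° − 40·1.420 = 61.5; c'Δl = 5.26; W sinα = 20.2
Slice 5: Δl = 3.1/cos17.7° = 3.254 m; N'_5 = 236·cos17.7° − 37·3.254 = 104.4; c'Δl = 12.04; W sinα = 71.8
Slice 6: Δl = 2.6/cos28.5° = 2.959 m; N'_6 = 143·cos28.5° − 3·2.959 = 116.8; c'Δl = 10.95; W sinα = 68.2
Slice 7: Δl = 2.8/cos39.8° = 3.644 m; N'_7 = 64·cos39.8° − 9·3.644 = 16.4; c'Δl = 13.48; W sinα = 41.0
Σc'Δl = 66.7 kN/m; ΣN' = 664.3 kN/m; ΣW sinα = 182.2 kN/m
Resisting = 66.7 + 664.3·tan31.5° = 66.7 + 407.1 = 473.8 kN/m
FS = 473.8 / 182.2 = 2.601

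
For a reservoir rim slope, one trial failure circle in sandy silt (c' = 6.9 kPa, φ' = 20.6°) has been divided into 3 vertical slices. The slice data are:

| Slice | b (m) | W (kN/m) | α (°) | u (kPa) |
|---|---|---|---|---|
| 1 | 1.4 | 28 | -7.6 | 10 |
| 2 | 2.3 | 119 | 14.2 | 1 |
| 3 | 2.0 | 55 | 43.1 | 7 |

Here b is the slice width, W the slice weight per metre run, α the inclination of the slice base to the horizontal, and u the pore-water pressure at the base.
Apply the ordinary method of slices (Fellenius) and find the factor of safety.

FS = 1.59

Ordinary method of slices: FS = Σ[c'·Δl_i + (W_i cosα_i − u_i·Δl_i)·tanφ'] / Σ W_i sinα_i, with Δl_i = b_i / cosα_i.
Slice 1: Δl = 1.4/cos(-7.6°) = 1.412 m; N'_1 = 28·cos(-7.6°) − 10·1.412 = 13.6; c'Δl = 9.75; W sinα = -3.7
Slice 2: Δl = 2.3/cos14.2° = 2.372 m; N'_2 = 119·cos14.2° − 1·2.372 = 113.0; c'Δl = 16.37; W sinα = 29.2
Slice 3: Δl = 2.0/cos43.1° = 2.739 m; N'_3 = 55·cos43.1° − 7·2.739 = 21.0; c'Δl = 18.90; W sinα = 37.6
Σc'Δl = 45.0 kN/m; ΣN' = 147.6 kN/m; ΣW sinα = 63.1 kN/m
Resisting = 45.0 + 147.6·tan20.6° = 45.0 + 55.5 = 100.5 kN/m
FS = 100.5 / 63.1 = 1.593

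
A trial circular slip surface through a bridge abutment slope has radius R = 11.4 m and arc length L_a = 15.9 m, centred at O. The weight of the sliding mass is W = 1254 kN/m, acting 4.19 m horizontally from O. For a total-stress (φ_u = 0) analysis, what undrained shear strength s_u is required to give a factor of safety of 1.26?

s_u = 36.5 kPa

FS = s_u·L_a·R / (W·d), so s_u = FS·W·d / (L_a·R).
s_u = 1.26·1254·4.19 / (15.90·11.4) = 6620.4 / 181.26 = 36.52 kPa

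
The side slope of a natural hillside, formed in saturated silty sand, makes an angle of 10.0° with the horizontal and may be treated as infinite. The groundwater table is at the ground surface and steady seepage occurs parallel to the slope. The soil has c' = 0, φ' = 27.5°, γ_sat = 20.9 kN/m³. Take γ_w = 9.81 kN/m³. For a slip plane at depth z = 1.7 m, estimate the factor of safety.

With seepage parallel to the slope and the water table at the surface, the effective normal stress on the slip plane uses the buoyant unit weight γ' = γ_sat − γ_w while the driving shear stress uses γ_sat:
FS = [c' + γ' z cos²β tanφ'] / [γ_sat z sinβ cosβ]
(For c' = 0 this reduces to FS = (γ'/γ_sat)·tanφ'/tanβ.)
γ' = 20.9 − 9.81 = 11.09 kN/m³
Numerator = 0.0 + 11.09·1.7·cos²10.0°·tan27.5° = 0.0 + 11.09·1.7·0.9698·0.5206 = 9.518 kPa
Denominator = 20.9·1.7·sin10.0°·cos10.0° = 20.9·1.7·0.1736·0.9848 = 6.076 kPa
FS = 9.518 / 6.076 = 1.567

FS = 1.57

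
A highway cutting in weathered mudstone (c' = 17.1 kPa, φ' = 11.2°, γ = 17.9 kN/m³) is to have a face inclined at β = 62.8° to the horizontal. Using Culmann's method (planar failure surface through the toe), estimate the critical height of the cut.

Culmann's analysis gives the critical failure plane at α_cr = (β + φ')/2 = (62.8 + 11.2)/2 = 37.0°, and the critical height
H_c = (4c'/γ) · sinβ cosφ' / [1 − cos(β − φ')]
    = (4·17.1/17.9) · sin62.8°·cos11.2° / [1 − cos(51.6°)]
    = 3.821 · 0.8894·0.9810 / [1 − 0.6211]
    = 3.821 · 0.8725 / 0.3789
    = 8.80 m

H_c = 8.80 m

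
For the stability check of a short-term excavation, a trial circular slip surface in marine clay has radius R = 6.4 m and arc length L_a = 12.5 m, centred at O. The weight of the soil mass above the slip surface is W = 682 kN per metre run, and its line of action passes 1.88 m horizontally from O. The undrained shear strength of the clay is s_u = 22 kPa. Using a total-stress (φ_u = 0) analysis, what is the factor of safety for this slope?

Taking moments about the centre O, the resisting moment is provided by the undrained shear strength acting along the arc:
M_R = s_u·L_a·R = 22·12.50·6.4 = 1760.0 kN·m/m
M_D = W·d = 682·1.88 = 1282.2 kN·m/m
FS = M_R / M_D = 1760.0 / 1282.2 = 1.373

FS = 1.37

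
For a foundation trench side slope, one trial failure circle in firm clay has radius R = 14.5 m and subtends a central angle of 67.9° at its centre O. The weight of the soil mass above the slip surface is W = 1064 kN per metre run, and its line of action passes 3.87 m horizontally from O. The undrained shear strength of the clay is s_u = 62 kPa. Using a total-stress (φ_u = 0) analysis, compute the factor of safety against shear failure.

Taking moments about the centre O, the resisting moment is provided by the undrained shear strength acting along the arc:
Arc length L_a = R·θ = 14.5·(67.9°·π/180) = 14.5·1.1851 = 17.18 m
M_R = s_u·L_a·R = 62·17.18·14.5 = 15448.1 kN·m/m
M_D = W·d = 1064·3.87 = 4117.7 kN·m/m
FS = M_R / M_D = 15448.1 / 4117.7 = 3.752

FS = 3.75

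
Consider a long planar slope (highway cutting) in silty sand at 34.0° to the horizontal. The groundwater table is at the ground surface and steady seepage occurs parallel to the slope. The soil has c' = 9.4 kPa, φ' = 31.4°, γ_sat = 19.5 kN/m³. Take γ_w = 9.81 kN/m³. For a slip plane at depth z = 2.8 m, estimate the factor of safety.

With seepage parallel to the slope and the water table at the surface, the effective normal stress on the slip plane uses the buoyant unit weight γ' = γ_sat − γ_w while the driving shear stress uses γ_sat:
FS = [c' + γ' z cos²β tanφ'] / [γ_sat z sinβ cosβ]
γ' = 19.5 − 9.81 = 9.69 kN/m³
Numerator = 9.4 + 9.69·2.8·cos²34.0°·tan31.4° = 9.4 + 9.69·2.8·0.6873·0.6104 = 20.783 kPa
Denominator = 19.5·2.8·sin34.0°·cos34.0° = 19.5·2.8·0.5592·0.8290 = 25.312 kPa
FS = 20.783 / 25.312 = 0.821

FS = 0.82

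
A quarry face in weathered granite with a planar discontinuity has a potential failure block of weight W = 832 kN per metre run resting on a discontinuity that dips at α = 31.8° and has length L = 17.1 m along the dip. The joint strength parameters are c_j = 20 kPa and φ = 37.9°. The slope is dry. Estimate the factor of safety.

Resolving the block weight along and normal to the plane and applying the Mohr–Coulomb strength on the joint:
N' = W cosα = 832·cos31.8° = 707.1 kN/m
Driving force T = W sinα = 832·sin31.8° = 438.4 kN/m
Resisting force R = c_j·L + N'·tanφ = 20·17.1 + 707.1·tan37.9° = 342.0 + 550.5 = 892.5 kN/m
FS = R / T = 892.5 / 438.4 = 2.036

FS = 2.04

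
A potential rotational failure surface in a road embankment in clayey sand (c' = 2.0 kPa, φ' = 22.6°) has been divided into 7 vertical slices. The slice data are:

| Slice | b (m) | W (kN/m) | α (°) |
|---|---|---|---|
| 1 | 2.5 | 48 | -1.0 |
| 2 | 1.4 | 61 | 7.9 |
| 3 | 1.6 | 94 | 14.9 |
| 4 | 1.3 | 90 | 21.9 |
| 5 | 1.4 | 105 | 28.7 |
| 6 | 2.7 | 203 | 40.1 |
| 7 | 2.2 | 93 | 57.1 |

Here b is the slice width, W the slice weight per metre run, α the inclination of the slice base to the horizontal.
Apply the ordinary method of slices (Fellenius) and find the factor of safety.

FS = 0.84

Ordinary method of slices: FS = Σ[c'·Δl_i + (W_i cosα_i)·tanφ'] / Σ W_i sinα_i, with Δl_i = b_i / cosα_i.
Slice 1: Δl = 2.5/cos(-1.0°) = 2.500 m; N'_1 = 48·cos(-1.0°) = 48.0; c'Δl = 5.00; W sinα = -0.8
Slice 2: Δl = 1.4/cos7.9° = 1.413 m; N'_2 = 61·cos7.9° = 60.4; c'Δl = 2.83; W sinα = 8.4
Slice 3: Δl = 1.6/cos14.9° = 1.656 m; N'_3 = 94·cos14.9° = 90.8; c'Δl = 3.31; W sinα = 24.2
Slice 4: Δl = 1.3/cos21.9° = 1.401 m; N'_4 = 90·cos21.9° = 83.5; c'Δl = 2.80; W sinα = 33.6
Slice 5: Δl = 1.4/cos28.7° = 1.596 m; N'_5 = 105·cos28.7° = 92.1; c'Δl = 3.19; W sinα = 50.4
Slice 6: Δl = 2.7/cos40.1° = 3.530 m; N'_6 = 203·cos40.1° = 155.3; c'Δl = 7.06; W sinα = 130.8
Slice 7: Δl = 2.2/cos57.1° = 4.050 m; N'_7 = 93·cos57.1° = 50.5; c'Δl = 8.10; W sinα = 78.1
Σc'Δl = 32.3 kN/m; ΣN' = 580.7 kN/m; ΣW sinα = 324.6 kN/m
Resisting = 32.3 + 580.7·tan22.6° = 32.3 + 241.7 = 274.0 kN/m
FS = 274.0 / 324.6 = 0.844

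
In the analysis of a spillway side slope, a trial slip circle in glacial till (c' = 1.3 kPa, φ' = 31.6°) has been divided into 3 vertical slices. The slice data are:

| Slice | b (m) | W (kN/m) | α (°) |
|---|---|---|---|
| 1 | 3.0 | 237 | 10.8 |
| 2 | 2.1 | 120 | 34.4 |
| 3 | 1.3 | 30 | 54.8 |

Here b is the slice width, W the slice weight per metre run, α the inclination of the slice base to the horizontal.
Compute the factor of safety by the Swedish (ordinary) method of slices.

Ordinary method of slices: FS = Σ[c'·Δl_i + (W_i cosα_i)·tanφ'] / Σ W_i sinα_i, with Δl_i = b_i / cosα_i.
Slice 1: Δl = 3.0/cos10.8° = 3.054 m; N'_1 = 237·cos10.8° = 232.8; c'Δl = 3.97; W sinα = 44.4
Slice 2: Δl = 2.1/cos34.4° = 2.545 m; N'_2 = 120·cos34.4° = 99.0; c'Δl = 3.31; W sinα = 67.8
Slice 3: Δl = 1.3/cos54.8° = 2.255 m; N'_3 = 30·cos54.8° = 17.3; c'Δl = 2.93; W sinα = 24.5
Σc'Δl = 10.2 kN/m; ΣN' = 349.1 kN/m; ΣW sinα = 136.7 kN/m
Resisting = 10.2 + 349.1·tan31.6° = 10.2 + 214.8 = 225.0 kN/m
FS = 225.0 / 136.7 = 1.646

FS = 1.65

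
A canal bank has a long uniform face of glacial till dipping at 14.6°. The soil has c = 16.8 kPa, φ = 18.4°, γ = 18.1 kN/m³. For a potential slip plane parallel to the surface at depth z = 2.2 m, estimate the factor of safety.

For an infinite slope with a slip plane parallel to the surface (no pore pressure): FS = [c + γz cos²β tanφ] / [γz sinβ cosβ].
γz = 18.1·2.2 = 39.82 kN/m²
Numerator = 16.8 + 39.82·cos²14.6°·tan18.4° = 16.8 + 39.82·0.9365·0.3327 = 29.205 kPa
Denominator = 39.82·sin14.6°·cos14.6° = 39.82·0.2521·0.9677 = 9.713 kPa
FS = 29.205 / 9.713 = 3.007

FS = 3.01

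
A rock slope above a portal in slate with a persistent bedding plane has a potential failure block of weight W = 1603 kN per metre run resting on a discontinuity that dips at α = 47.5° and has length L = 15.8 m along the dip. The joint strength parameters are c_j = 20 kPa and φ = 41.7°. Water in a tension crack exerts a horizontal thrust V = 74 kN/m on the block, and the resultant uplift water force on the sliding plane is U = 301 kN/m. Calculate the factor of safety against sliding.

Resolving the block weight along and normal to the plane and applying the Mohr–Coulomb strength on the joint:
N' = W cosα − U − V sinα = 1603·cos47.5° − 301 − 74·sin47.5° = 727.4 kN/m
Driving force T = W sinα + V cosα = 1603·sin47.5° + 74·cos47.5° = 1231.8 kN/m
Resisting force R = c_j·L + N'·tanφ = 20·15.8 + 727.4·tan41.7° = 316.0 + 648.1 = 964.1 kN/m
FS = R / T = 964.1 / 1231.8 = 0.783

FS = 0.78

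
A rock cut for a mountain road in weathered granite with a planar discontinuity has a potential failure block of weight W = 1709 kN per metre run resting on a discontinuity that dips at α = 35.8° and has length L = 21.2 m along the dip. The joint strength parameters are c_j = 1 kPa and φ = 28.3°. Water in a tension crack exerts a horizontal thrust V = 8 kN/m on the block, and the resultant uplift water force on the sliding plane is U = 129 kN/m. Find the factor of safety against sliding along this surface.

FS = 0.69

Resolving the block weight along and normal to the plane and applying the Mohr–Coulomb strength on the joint:
N' = W cosα − U − V sinα = 1709·cos35.8° − 129 − 8·sin35.8° = 1252.4 kN/m
Driving force T = W sinα + V cosα = 1709·sin35.8° + 8·cos35.8° = 1006.2 kN/m
Resisting force R = c_j·L + N'·tanφ = 1·21.2 + 1252.4·tan28.3° = 21.2 + 674.4 = 695.6 kN/m
FS = R / T = 695.6 / 1006.2 = 0.691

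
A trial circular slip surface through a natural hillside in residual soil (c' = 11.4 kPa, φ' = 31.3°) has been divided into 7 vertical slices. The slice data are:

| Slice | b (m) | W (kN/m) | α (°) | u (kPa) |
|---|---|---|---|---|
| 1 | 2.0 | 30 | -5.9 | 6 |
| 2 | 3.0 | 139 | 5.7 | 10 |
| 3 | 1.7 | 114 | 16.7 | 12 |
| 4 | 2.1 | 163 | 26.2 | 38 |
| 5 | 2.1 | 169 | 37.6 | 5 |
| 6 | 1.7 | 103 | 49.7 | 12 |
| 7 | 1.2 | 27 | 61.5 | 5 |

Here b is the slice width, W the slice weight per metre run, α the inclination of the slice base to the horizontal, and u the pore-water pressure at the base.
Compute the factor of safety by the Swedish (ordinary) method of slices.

Ordinary method of slices: FS = Σ[c'·Δl_i + (W_i cosα_i − u_i·Δl_i)·tanφ'] / Σ W_i sinα_i, with Δl_i = b_i / cosα_i.
Slice 1: Δl = 2.0/cos(-5.9°) = 2.011 m; N'_1 = 30·cos(-5.9°) − 6·2.011 = 17.8; c'Δl = 22.92; W sinα = -3.1
Slice 2: Δl = 3.0/cos5.7° = 3.015 m; N'_2 = 139·cos5.7° − 10·3.015 = 108.2; c'Δl = 34.37; W sinα = 13.8
Slice 3: Δl = 1.7/cos16.7° = 1.775 m; N'_3 = 114·cos16.7° − 12·1.775 = 87.9; c'Δl = 20.23; W sinα = 32.8
Slice 4: Δl = 2.1/cos26.2° = 2.340 m; N'_4 = 163·cos26.2° − 38·2.340 = 57.3; c'Δl = 26.68; W sinα = 72.0
Slice 5: Δl = 2.1/cos37.6° = 2.651 m; N'_5 = 169·cos37.6° − 5·2.651 = 120.6; c'Δl = 30.22; W sinα = 103.1
Slice 6: Δl = 1.7/cos49.7° = 2.628 m; N'_6 = 103·cos49.7° − 12·2.628 = 35.1; c'Δl = 29.96; W sinα = 78.6
Slice 7: Δl = 1.2/cos61.5° = 2.515 m; N'_7 = 27·cos61.5° − 5·2.515 = 0.3; c'Δl = 28.67; W sinα = 23.7
Σc'Δl = 193.1 kN/m; ΣN' = 427.2 kN/m; ΣW sinα = 320.8 kN/m
Resisting = 193.1 + 427.2·tan31.3° = 193.1 + 259.7 = 452.8 kN/m
FS = 452.8 / 320.8 = 1.411

FS = 1.41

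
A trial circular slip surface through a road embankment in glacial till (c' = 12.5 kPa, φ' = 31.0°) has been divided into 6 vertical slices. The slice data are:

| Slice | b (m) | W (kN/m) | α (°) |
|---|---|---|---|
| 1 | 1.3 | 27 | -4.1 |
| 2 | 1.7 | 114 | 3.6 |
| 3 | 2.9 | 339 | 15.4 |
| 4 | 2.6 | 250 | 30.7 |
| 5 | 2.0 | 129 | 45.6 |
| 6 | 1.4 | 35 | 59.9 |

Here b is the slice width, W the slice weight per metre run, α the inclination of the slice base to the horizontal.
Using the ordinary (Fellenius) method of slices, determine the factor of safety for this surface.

FS = 1.91

Ordinary method of slices: FS = Σ[c'·Δl_i + (W_i cosα_i)·tanφ'] / Σ W_i sinα_i, with Δl_i = b_i / cosα_i.
Slice 1: Δl = 1.3/cos(-4.1°) = 1.303 m; N'_1 = 27·cos(-4.1°) = 26.9; c'Δl = 16.29; W sinα = -1.9
Slice 2: Δl = 1.7/cos3.6° = 1.703 m; N'_2 = 114·cos3.6° = 113.8; c'Δl = 21.29; W sinα = 7.2
Slice 3: Δl = 2.9/cos15.4° = 3.008 m; N'_3 = 339·cos15.4° = 326.8; c'Δl = 37.60; W sinα = 90.0
Slice 4: Δl = 2.6/cos30.7° = 3.024 m; N'_4 = 250·cos30.7° = 215.0; c'Δl = 37.80; W sinα = 127.6
Slice 5: Δl = 2.0/cos45.6° = 2.859 m; N'_5 = 129·cos45.6° = 90.3; c'Δl = 35.73; W sinα = 92.2
Slice 6: Δl = 1.4/cos59.9° = 2.792 m; N'_6 = 35·cos59.9° = 17.6; c'Δl = 34.89; W sinα = 30.3
Σc'Δl = 183.6 kN/m; ΣN' = 790.3 kN/m; ΣW sinα = 345.3 kN/m
Resisting = 183.6 + 790.3·tan31.0° = 183.6 + 474.9 = 658.5 kN/m
FS = 658.5 / 345.3 = 1.907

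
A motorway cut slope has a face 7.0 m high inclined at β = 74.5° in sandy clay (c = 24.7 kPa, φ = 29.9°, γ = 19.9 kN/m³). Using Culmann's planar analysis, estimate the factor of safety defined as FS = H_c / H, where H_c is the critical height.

H_c = (4c/γ) · sinβ cosφ / [1 − cos(β − φ)]
    = (4·24.7/19.9) · sin74.5°·cos29.9° / [1 − cos44.6°]
    = 4.965 · 0.8354 / 0.2880 = 14.40 m
FS = H_c / H = 14.40 / 7.0 = 2.057

FS = 2.06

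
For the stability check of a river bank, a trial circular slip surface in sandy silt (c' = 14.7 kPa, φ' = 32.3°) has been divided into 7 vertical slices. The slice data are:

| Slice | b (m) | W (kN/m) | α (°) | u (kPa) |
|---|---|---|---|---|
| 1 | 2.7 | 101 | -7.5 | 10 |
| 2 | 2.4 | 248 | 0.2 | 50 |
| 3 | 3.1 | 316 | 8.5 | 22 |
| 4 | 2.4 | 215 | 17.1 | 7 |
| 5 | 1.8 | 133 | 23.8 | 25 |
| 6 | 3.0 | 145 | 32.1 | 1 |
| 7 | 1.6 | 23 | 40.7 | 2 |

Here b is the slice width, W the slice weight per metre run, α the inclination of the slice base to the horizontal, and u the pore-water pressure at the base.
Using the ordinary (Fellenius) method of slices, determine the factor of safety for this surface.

FS = 3.29

Ordinary method of slices: FS = Σ[c'·Δl_i + (W_i cosα_i − u_i·Δl_i)·tanφ'] / Σ W_i sinα_i, with Δl_i = b_i / cosα_i.
Slice 1: Δl = 2.7/cos(-7.5°) = 2.723 m; N'_1 = 101·cos(-7.5°) − 10·2.723 = 72.9; c'Δl = 40.03; W sinα = -13.2
Slice 2: Δl = 2.4/cos0.2° = 2.400 m; N'_2 = 248·cos0.2° − 50·2.400 = 128.0; c'Δl = 35.28; W sinα = 0.9
Slice 3: Δl = 3.1/cos8.5° = 3.134 m; N'_3 = 316·cos8.5° − 22·3.134 = 243.6; c'Δl = 46.08; W sinα = 46.7
Slice 4: Δl = 2.4/cos17.1° = 2.511 m; N'_4 = 215·cos17.1° − 7·2.511 = 187.9; c'Δl = 36.91; W sinα = 63.2
Slice 5: Δl = 1.8/cos23.8° = 1.967 m; N'_5 = 133·cos23.8° − 25·1.967 = 72.5; c'Δl = 28.92; W sinα = 53.7
Slice 6: Δl = 3.0/cos32.1° = 3.541 m; N'_6 = 145·cos32.1° − 1·3.541 = 119.3; c'Δl = 52.06; W sinα = 77.1
Slice 7: Δl = 1.6/cos40.7° = 2.110 m; N'_7 = 23·cos40.7° − 2·2.110 = 13.2; c'Δl = 31.02; W sinα = 15.0
Σc'Δl = 270.3 kN/m; ΣN' = 837.4 kN/m; ΣW sinα = 243.3 kN/m
Resisting = 270.3 + 837.4·tan32.3° = 270.3 + 529.4 = 799.7 kN/m
FS = 799.7 / 243.3 = 3.286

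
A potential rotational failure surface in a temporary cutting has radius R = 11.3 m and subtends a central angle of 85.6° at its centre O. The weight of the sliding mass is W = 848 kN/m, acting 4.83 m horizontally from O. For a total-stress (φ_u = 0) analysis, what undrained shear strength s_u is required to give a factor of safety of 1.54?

FS = s_u·L_a·R / (W·d), so s_u = FS·W·d / (L_a·R).
Arc length L_a = R·θ = 11.3·(85.6°·π/180) = 11.3·1.4940 = 16.88 m
s_u = 1.54·848·4.83 / (16.88·11.3) = 6307.6 / 190.77 = 33.06 kPa

s_u = 33.1 kPa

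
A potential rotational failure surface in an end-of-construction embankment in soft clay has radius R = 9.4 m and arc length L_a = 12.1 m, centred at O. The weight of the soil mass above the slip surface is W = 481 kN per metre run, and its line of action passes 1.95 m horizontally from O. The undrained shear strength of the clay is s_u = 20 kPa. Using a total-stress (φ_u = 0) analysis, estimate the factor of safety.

Taking moments about the centre O, the resisting moment is provided by the undrained shear strength acting along the arc:
M_R = s_u·L_a·R = 20·12.10·9.4 = 2274.8 kN·m/m
M_D = W·d = 481·1.95 = 937.9 kN·m/m
FS = M_R / M_D = 2274.8 / 937.9 = 2.425

FS = 2.43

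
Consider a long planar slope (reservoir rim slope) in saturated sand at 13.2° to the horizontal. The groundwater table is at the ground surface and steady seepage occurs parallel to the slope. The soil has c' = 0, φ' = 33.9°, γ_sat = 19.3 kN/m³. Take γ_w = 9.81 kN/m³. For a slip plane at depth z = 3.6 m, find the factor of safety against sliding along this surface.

With seepage parallel to the slope and the water table at the surface, the effective normal stress on the slip plane uses the buoyant unit weight γ' = γ_sat − γ_w while the driving shear stress uses γ_sat:
FS = [c' + γ' z cos²β tanφ'] / [γ_sat z sinβ cosβ]
(For c' = 0 this reduces to FS = (γ'/γ_sat)·tanφ'/tanβ.)
γ' = 19.3 − 9.81 = 9.49 kN/m³
Numerator = 0.0 + 9.49·3.6·cos²13.2°·tan33.9° = 0.0 + 9.49·3.6·0.9479·0.6720 = 21.760 kPa
Denominator = 19.3·3.6·sin13.2°·cos13.2° = 19.3·3.6·0.2284·0.9736 = 15.447 kPa
FS = 21.760 / 15.447 = 1.409

FS = 1.41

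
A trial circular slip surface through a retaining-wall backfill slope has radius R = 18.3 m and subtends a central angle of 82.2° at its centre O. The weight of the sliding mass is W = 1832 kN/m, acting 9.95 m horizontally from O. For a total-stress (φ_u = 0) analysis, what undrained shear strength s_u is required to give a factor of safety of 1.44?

FS = s_u·L_a·R / (W·d), so s_u = FS·W·d / (L_a·R).
Arc length L_a = R·θ = 18.3·(82.2°·π/180) = 18.3·1.4347 = 26.25 m
s_u = 1.44·1832·9.95 / (26.25·18.3) = 26248.9 / 480.45 = 54.63 kPa

s_u = 54.6 kPa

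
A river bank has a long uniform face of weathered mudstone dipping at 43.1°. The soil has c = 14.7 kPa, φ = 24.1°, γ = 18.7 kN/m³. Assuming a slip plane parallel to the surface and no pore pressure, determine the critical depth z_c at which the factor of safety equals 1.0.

z_c = 3.02 m

Setting FS = 1.00 in FS = [c + γz cos²β tanφ] / [γz sinβ cosβ] and solving for z:
z = c / [γ cosβ (FS·sinβ − cosβ·tanφ)]
  = 14.7 / [18.7·cos43.1°·(1.00·sin43.1° − cos43.1°·tan24.1°)]
  = 14.7 / [18.7·0.7302·(1.00·0.6833 − 0.7302·0.4473)]
  = 14.7 / 4.8698 = 3.019 m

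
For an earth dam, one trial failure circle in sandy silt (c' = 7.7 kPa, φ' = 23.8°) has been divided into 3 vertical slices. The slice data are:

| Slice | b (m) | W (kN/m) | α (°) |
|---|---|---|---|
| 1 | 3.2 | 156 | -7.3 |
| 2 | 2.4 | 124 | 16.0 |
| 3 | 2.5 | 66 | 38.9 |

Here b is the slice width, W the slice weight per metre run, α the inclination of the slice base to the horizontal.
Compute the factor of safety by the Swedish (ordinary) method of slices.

FS = 3.80

Ordinary method of slices: FS = Σ[c'·Δl_i + (W_i cosα_i)·tanφ'] / Σ W_i sinα_i, with Δl_i = b_i / cosα_i.
Slice 1: Δl = 3.2/cos(-7.3°) = 3.226 m; N'_1 = 156·cos(-7.3°) = 154.7; c'Δl = 24.84; W sinα = -19.8
Slice 2: Δl = 2.4/cos16.0° = 2.497 m; N'_2 = 124·cos16.0° = 119.2; c'Δl = 19.22; W sinα = 34.2
Slice 3: Δl = 2.5/cos38.9° = 3.212 m; N'_3 = 66·cos38.9° = 51.4; c'Δl = 24.74; W sinα = 41.4
Σc'Δl = 68.8 kN/m; ΣN' = 325.3 kN/m; ΣW sinα = 55.8 kN/m
Resisting = 68.8 + 325.3·tan23.8° = 68.8 + 143.5 = 212.3 kN/m
FS = 212.3 / 55.8 = 3.804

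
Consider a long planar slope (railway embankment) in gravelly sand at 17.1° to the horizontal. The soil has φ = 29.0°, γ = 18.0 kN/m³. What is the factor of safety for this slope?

For a dry cohesionless infinite slope the factor of safety is FS = tanφ / tanβ.
FS = tan29.0° / tan17.1° = 0.5543 / 0.3076 = 1.802

FS = 1.80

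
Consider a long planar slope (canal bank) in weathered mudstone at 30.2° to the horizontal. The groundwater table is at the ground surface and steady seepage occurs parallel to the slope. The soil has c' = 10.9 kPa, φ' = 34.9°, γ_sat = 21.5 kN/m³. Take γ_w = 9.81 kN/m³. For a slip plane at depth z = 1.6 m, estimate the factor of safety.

FS = 1.38

With seepage parallel to the slope and the water table at the surface, the effective normal stress on the slip plane uses the buoyant unit weight γ' = γ_sat − γ_w while the driving shear stress uses γ_sat:
FS = [c' + γ' z cos²β tanφ'] / [γ_sat z sinβ cosβ]
γ' = 21.5 − 9.81 = 11.69 kN/m³
Numerator = 10.9 + 11.69·1.6·cos²30.2°·tan34.9° = 10.9 + 11.69·1.6·0.7470·0.6976 = 20.647 kPa
Denominator = 21.5·1.6·sin30.2°·cos30.2° = 21.5·1.6·0.5030·0.8643 = 14.955 kPa
FS = 20.647 / 14.955 = 1.381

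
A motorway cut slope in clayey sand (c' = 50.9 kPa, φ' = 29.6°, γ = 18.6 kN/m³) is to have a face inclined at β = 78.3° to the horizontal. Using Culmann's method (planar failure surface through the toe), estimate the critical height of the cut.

H_c = 27.41 m

Culmann's analysis gives the critical failure plane at α_cr = (β + φ')/2 = (78.3 + 29.6)/2 = 54.0°, and the critical height
H_c = (4c'/γ) · sinβ cosφ' / [1 − cos(β − φ')]
    = (4·50.9/18.6) · sin78.3°·cos29.6° / [1 − cos(48.7°)]
    = 10.946 · 0.9792·0.8695 / [1 − 0.6600]
    = 10.946 · 0.8514 / 0.3400
    = 27.41 m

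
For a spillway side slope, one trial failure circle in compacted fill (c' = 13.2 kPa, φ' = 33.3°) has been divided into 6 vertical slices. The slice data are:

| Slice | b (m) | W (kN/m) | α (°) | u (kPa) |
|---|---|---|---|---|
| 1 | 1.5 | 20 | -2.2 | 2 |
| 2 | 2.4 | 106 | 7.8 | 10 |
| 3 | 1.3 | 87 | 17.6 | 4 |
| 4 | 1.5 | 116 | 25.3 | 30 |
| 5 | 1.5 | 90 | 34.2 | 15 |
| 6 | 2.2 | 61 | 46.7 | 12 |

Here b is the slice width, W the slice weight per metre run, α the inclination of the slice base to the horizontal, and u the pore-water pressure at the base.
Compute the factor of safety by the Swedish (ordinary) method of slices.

Ordinary method of slices: FS = Σ[c'·Δl_i + (W_i cosα_i − u_i·Δl_i)·tanφ'] / Σ W_i sinα_i, with Δl_i = b_i / cosα_i.
Slice 1: Δl = 1.5/cos(-2.2°) = 1.501 m; N'_1 = 20·cos(-2.2°) − 2·1.501 = 17.0; c'Δl = 19.81; W sinα = -0.8
Slice 2: Δl = 2.4/cos7.8° = 2.422 m; N'_2 = 106·cos7.8° − 10·2.422 = 80.8; c'Δl = 31.98; W sinα = 14.4
Slice 3: Δl = 1.3/cos17.6° = 1.364 m; N'_3 = 87·cos17.6° − 4·1.364 = 77.5; c'Δl = 18.00; W sinα = 26.3
Slice 4: Δl = 1.5/cos25.3° = 1.659 m; N'_4 = 116·cos25.3° − 30·1.659 = 55.1; c'Δl = 21.90; W sinα = 49.6
Slice 5: Δl = 1.5/cos34.2° = 1.814 m; N'_5 = 90·cos34.2° − 15·1.814 = 47.2; c'Δl = 23.94; W sinα = 50.6
Slice 6: Δl = 2.2/cos46.7° = 3.208 m; N'_6 = 61·cos46.7° − 12·3.208 = 3.3; c'Δl = 42.34; W sinα = 44.4
Σc'Δl = 158.0 kN/m; ΣN' = 280.9 kN/m; ΣW sinα = 184.5 kN/m
Resisting = 158.0 + 280.9·tan33.3° = 158.0 + 184.5 = 342.5 kN/m
FS = 342.5 / 184.5 = 1.857

FS = 1.86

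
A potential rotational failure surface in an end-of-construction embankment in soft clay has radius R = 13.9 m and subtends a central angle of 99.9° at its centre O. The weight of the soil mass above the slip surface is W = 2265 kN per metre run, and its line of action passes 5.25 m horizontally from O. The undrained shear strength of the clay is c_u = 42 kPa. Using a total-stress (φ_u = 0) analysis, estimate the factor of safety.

Taking moments about the centre O, the resisting moment is provided by the undrained shear strength acting along the arc:
Arc length L_a = R·θ = 13.9·(99.9°·π/180) = 13.9·1.7436 = 24.24 m
M_R = c_u·L_a·R = 42·24.24·13.9 = 14148.9 kN·m/m
M_D = W·d = 2265·5.25 = 11891.2 kN·m/m
FS = M_R / M_D = 14148.9 / 11891.2 = 1.190

FS = 1.19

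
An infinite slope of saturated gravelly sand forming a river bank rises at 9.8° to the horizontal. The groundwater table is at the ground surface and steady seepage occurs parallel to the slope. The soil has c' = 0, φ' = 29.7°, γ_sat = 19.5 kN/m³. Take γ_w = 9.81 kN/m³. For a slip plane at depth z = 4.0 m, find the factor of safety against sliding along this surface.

FS = 1.64

With seepage parallel to the slope and the water table at the surface, the effective normal stress on the slip plane uses the buoyant unit weight γ' = γ_sat − γ_w while the driving shear stress uses γ_sat:
FS = [c' + γ' z cos²β tanφ'] / [γ_sat z sinβ cosβ]
(For c' = 0 this reduces to FS = (γ'/γ_sat)·tanφ'/tanβ.)
γ' = 19.5 − 9.81 = 9.69 kN/m³
Numerator = 0.0 + 9.69·4.0·cos²9.8°·tan29.7° = 0.0 + 9.69·4.0·0.9710·0.5704 = 21.468 kPa
Denominator = 19.5·4.0·sin9.8°·cos9.8° = 19.5·4.0·0.1702·0.9854 = 13.083 kPa
FS = 21.468 / 13.083 = 1.641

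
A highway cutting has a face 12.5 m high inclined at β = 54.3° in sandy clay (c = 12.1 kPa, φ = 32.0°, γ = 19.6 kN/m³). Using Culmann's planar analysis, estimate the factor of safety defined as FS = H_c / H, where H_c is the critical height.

FS = 1.82

H_c = (4c/γ) · sinβ cosφ / [1 − cos(β − φ)]
    = (4·12.1/19.6) · sin54.3°·cos32.0° / [1 − cos22.3°]
    = 2.469 · 0.6887 / 0.0748 = 22.74 m
FS = H_c / H = 22.74 / 12.5 = 1.819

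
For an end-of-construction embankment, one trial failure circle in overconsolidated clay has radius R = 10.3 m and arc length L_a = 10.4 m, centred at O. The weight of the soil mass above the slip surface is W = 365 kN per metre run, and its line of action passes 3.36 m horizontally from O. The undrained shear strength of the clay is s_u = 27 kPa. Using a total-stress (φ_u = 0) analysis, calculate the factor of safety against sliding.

FS = 2.36

Taking moments about the centre O, the resisting moment is provided by the undrained shear strength acting along the arc:
M_R = s_u·L_a·R = 27·10.40·10.3 = 2892.2 kN·m/m
M_D = W·d = 365·3.36 = 1226.4 kN·m/m
FS = M_R / M_D = 2892.2 / 1226.4 = 2.358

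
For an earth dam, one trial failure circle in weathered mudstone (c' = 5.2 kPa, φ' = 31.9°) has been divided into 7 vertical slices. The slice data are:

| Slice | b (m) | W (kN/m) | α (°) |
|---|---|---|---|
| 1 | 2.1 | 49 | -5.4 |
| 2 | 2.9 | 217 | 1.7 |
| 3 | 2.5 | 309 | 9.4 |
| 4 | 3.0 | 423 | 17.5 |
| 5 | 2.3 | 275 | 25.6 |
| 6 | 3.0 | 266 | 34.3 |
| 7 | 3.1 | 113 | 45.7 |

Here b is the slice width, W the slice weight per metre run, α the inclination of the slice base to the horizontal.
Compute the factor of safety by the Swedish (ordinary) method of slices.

Ordinary method of slices: FS = Σ[c'·Δl_i + (W_i cosα_i)·tanφ'] / Σ W_i sinα_i, with Δl_i = b_i / cosα_i.
Slice 1: Δl = 2.1/cos(-5.4°) = 2.109 m; N'_1 = 49·cos(-5.4°) = 48.8; c'Δl = 10.97; W sinα = -4.6
Slice 2: Δl = 2.9/cos1.7° = 2.901 m; N'_2 = 217·cos1.7° = 216.9; c'Δl = 15.09; W sinα = 6.4
Slice 3: Δl = 2.5/cos9.4° = 2.534 m; N'_3 = 309·cos9.4° = 304.9; c'Δl = 13.18; W sinα = 50.5
Slice 4: Δl = 3.0/cos17.5° = 3.146 m; N'_4 = 423·cos17.5° = 403.4; c'Δl = 16.36; W sinα = 127.2
Slice 5: Δl = 2.3/cos25.6° = 2.550 m; N'_5 = 275·cos25.6° = 248.0; c'Δl = 13.26; W sinα = 118.8
Slice 6: Δl = 3.0/cos34.3° = 3.632 m; N'_6 = 266·cos34.3° = 219.7; c'Δl = 18.88; W sinα = 149.9
Slice 7: Δl = 3.1/cos45.7° = 4.439 m; N'_7 = 113·cos45.7° = 78.9; c'Δl = 23.08; W sinα = 80.9
Σc'Δl = 110.8 kN/m; ΣN' = 1520.6 kN/m; ΣW sinα = 529.1 kN/m
Resisting = 110.8 + 1520.6·tan31.9° = 110.8 + 946.5 = 1057.3 kN/m
FS = 1057.3 / 529.1 = 1.998

FS = 2.00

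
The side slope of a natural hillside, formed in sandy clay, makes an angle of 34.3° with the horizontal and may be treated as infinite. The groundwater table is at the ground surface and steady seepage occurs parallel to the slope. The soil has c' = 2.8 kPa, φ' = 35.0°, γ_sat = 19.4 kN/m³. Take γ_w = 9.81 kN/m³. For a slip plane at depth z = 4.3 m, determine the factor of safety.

FS = 0.58

With seepage parallel to the slope and the water table at the surface, the effective normal stress on the slip plane uses the buoyant unit weight γ' = γ_sat − γ_w while the driving shear stress uses γ_sat:
FS = [c' + γ' z cos²β tanφ'] / [γ_sat z sinβ cosβ]
γ' = 19.4 − 9.81 = 9.59 kN/m³
Numerator = 2.8 + 9.59·4.3·cos²34.3°·tan35.0° = 2.8 + 9.59·4.3·0.6824·0.7002 = 22.505 kPa
Denominator = 19.4·4.3·sin34.3°·cos34.3° = 19.4·4.3·0.5635·0.8261 = 38.834 kPa
FS = 22.505 / 38.834 = 0.580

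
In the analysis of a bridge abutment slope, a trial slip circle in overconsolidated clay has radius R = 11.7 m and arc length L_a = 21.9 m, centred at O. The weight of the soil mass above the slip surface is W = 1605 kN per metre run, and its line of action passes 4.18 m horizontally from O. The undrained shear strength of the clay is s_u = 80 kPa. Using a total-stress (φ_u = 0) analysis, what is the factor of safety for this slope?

FS = 3.06

Taking moments about the centre O, the resisting moment is provided by the undrained shear strength acting along the arc:
M_R = s_u·L_a·R = 80·21.90·11.7 = 20498.4 kN·m/m
M_D = W·d = 1605·4.18 = 6708.9 kN·m/m
FS = M_R / M_D = 20498.4 / 6708.9 = 3.055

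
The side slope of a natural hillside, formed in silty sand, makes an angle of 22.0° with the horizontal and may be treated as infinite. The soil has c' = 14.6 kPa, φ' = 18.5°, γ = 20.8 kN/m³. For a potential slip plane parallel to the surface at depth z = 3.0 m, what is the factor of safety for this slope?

FS = 1.50

For an infinite slope with a slip plane parallel to the surface (no pore pressure): FS = [c' + γz cos²β tanφ'] / [γz sinβ cosβ].
γz = 20.8·3.0 = 62.40 kN/m²
Numerator = 14.6 + 62.40·cos²22.0°·tan18.5° = 14.6 + 62.40·0.8597·0.3346 = 32.549 kPa
Denominator = 62.40·sin22.0°·cos22.0° = 62.40·0.3746·0.9272 = 21.673 kPa
FS = 32.549 / 21.673 = 1.502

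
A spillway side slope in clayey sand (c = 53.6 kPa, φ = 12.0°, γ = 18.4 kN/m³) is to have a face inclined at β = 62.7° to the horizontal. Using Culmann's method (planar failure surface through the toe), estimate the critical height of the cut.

Culmann's analysis gives the critical failure plane at α_cr = (β + φ)/2 = (62.7 + 12.0)/2 = 37.4°, and the critical height
H_c = (4c/γ) · sinβ cosφ / [1 − cos(β − φ)]
    = (4·53.6/18.4) · sin62.7°·cos12.0° / [1 − cos(50.7°)]
    = 11.652 · 0.8886·0.9781 / [1 − 0.6334]
    = 11.652 · 0.8692 / 0.3666
    = 27.63 m

H_c = 27.63 m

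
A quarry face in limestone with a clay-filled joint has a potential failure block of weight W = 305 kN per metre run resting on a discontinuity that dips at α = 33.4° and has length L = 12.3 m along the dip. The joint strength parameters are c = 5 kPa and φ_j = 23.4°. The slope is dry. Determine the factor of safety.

FS = 1.02

Resolving the block weight along and normal to the plane and applying the Mohr–Coulomb strength on the joint:
N' = W cosα = 305·cos33.4° = 254.6 kN/m
Driving force T = W sinα = 305·sin33.4° = 167.9 kN/m
Resisting force R = c·L + N'·tanφ_j = 5·12.3 + 254.6·tan23.4° = 61.5 + 110.2 = 171.7 kN/m
FS = R / T = 171.7 / 167.9 = 1.023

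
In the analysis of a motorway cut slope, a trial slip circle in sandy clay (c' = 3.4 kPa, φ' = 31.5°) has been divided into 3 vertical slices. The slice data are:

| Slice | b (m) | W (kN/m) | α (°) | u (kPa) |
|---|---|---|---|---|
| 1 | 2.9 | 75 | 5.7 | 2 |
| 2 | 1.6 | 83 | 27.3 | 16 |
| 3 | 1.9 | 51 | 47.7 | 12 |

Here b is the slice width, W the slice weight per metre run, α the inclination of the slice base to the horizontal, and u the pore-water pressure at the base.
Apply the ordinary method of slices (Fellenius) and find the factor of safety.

Ordinary method of slices: FS = Σ[c'·Δl_i + (W_i cosα_i − u_i·Δl_i)·tanφ'] / Σ W_i sinα_i, with Δl_i = b_i / cosα_i.
Slice 1: Δl = 2.9/cos5.7° = 2.914 m; N'_1 = 75·cos5.7° − 2·2.914 = 68.8; c'Δl = 9.91; W sinα = 7.4
Slice 2: Δl = 1.6/cos27.3° = 1.801 m; N'_2 = 83·cos27.3° − 16·1.801 = 44.9; c'Δl = 6.12; W sinα = 38.1
Slice 3: Δl = 1.9/cos47.7° = 2.823 m; N'_3 = 51·cos47.7° − 12·2.823 = 0.4; c'Δl = 9.60; W sinα = 37.7
Σc'Δl = 25.6 kN/m; ΣN' = 114.2 kN/m; ΣW sinα = 83.2 kN/m
Resisting = 25.6 + 114.2·tan31.5° = 25.6 + 70.0 = 95.6 kN/m
FS = 95.6 / 83.2 = 1.149

FS = 1.15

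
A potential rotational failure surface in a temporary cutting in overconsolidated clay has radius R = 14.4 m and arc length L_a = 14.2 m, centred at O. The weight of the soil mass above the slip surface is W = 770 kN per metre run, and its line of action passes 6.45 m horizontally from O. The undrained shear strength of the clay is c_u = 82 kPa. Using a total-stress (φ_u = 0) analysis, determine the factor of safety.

FS = 3.38

Taking moments about the centre O, the resisting moment is provided by the undrained shear strength acting along the arc:
M_R = c_u·L_a·R = 82·14.20·14.4 = 16767.4 kN·m/m
M_D = W·d = 770·6.45 = 4966.5 kN·m/m
FS = M_R / M_D = 16767.4 / 4966.5 = 3.376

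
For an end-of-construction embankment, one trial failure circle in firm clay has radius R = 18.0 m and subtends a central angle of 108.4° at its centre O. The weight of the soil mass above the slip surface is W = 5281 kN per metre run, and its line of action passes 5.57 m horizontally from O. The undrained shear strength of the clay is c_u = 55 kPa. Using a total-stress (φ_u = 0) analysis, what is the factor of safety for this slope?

FS = 1.15

Taking moments about the centre O, the resisting moment is provided by the undrained shear strength acting along the arc:
Arc length L_a = R·θ = 18.0·(108.4°·π/180) = 18.0·1.8919 = 34.05 m
M_R = c_u·L_a·R = 55·34.05·18.0 = 33714.3 kN·m/m
M_D = W·d = 5281·5.57 = 29415.2 kN·m/m
FS = M_R / M_D = 33714.3 / 29415.2 = 1.146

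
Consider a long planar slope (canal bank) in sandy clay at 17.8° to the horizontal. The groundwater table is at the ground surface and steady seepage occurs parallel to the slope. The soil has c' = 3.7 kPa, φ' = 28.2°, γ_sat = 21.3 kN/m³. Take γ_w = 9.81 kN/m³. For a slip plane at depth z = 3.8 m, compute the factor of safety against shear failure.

With seepage parallel to the slope and the water table at the surface, the effective normal stress on the slip plane uses the buoyant unit weight γ' = γ_sat − γ_w while the driving shear stress uses γ_sat:
FS = [c' + γ' z cos²β tanφ'] / [γ_sat z sinβ cosβ]
γ' = 21.3 − 9.81 = 11.49 kN/m³
Numerator = 3.7 + 11.49·3.8·cos²17.8°·tan28.2° = 3.7 + 11.49·3.8·0.9066·0.5362 = 24.924 kPa
Denominator = 21.3·3.8·sin17.8°·cos17.8° = 21.3·3.8·0.3057·0.9521 = 23.559 kPa
FS = 24.924 / 23.559 = 1.058

FS = 1.06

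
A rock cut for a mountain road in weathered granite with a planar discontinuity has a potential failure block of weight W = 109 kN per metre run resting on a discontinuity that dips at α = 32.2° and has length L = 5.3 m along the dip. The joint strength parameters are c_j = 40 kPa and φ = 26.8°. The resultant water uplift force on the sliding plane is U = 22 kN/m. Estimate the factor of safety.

Resolving the block weight along and normal to the plane and applying the Mohr–Coulomb strength on the joint:
N' = W cosα − U = 109·cos32.2° − 22 = 70.2 kN/m
Driving force T = W sinα = 109·sin32.2° = 58.1 kN/m
Resisting force R = c_j·L + N'·tanφ = 40·5.3 + 70.2·tan26.8° = 212.0 + 35.5 = 247.5 kN/m
FS = R / T = 247.5 / 58.1 = 4.261

FS = 4.26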